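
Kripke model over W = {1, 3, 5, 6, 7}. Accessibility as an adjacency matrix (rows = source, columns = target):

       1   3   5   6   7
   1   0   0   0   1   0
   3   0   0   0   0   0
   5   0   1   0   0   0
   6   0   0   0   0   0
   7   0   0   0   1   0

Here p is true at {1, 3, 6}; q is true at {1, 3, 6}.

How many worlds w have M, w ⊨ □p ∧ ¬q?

2

1: □p is T, ¬q is F. ✗
3: □p is T, ¬q is F. ✗
5: □p is T, ¬q is T. ✓
6: □p is T, ¬q is F. ✗
7: □p is T, ¬q is T. ✓
Satisfying worlds: {5, 7}.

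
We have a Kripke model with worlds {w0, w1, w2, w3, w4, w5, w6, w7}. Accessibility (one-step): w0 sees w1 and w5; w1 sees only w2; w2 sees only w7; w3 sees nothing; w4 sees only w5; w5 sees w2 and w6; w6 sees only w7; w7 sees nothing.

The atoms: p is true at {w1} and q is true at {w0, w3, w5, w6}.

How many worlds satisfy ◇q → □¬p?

w0: ◇q is T, □¬p is F. ✗
w1: ◇q is F, □¬p is T. ✓
w2: ◇q is F, □¬p is T. ✓
w3: ◇q is F, □¬p is T. ✓
w4: ◇q is T, □¬p is T. ✓
w5: ◇q is T, □¬p is T. ✓
w6: ◇q is F, □¬p is T. ✓
w7: ◇q is F, □¬p is T. ✓
Satisfying worlds: {w1, w2, w3, w4, w5, w6, w7}.

7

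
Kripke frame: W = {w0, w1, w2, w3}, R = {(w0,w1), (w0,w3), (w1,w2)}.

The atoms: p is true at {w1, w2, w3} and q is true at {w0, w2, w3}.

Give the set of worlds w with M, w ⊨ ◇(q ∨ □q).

{w0, w1}

w0: successors {w1, w3}; q ∨ □q there: w1:T, w3:T. ✓
w1: successors {w2}; q ∨ □q there: w2:T. ✓
w2: no successors, so ◇(q ∨ □q) fails. ✗
w3: no successors, so ◇(q ∨ □q) fails. ✗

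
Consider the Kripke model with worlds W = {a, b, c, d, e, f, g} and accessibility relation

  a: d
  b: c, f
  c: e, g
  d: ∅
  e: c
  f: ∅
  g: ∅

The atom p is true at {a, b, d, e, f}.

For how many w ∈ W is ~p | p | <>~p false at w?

0

a: ~p is F, p | <>~p is T. ✓
b: ~p is F, p | <>~p is T. ✓
c: ~p is T, p | <>~p is T. ✓
d: ~p is F, p | <>~p is T. ✓
e: ~p is F, p | <>~p is T. ✓
f: ~p is F, p | <>~p is T. ✓
g: ~p is T, p | <>~p is F. ✓
Satisfying worlds: {a, b, c, d, e, f, g}.
So ~p | p | <>~p fails at the other 0 worlds.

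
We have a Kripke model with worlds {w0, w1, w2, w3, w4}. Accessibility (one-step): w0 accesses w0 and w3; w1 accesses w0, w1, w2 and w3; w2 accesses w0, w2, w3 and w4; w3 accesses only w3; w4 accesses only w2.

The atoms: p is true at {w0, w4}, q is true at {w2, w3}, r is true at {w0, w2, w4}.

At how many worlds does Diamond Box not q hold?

w0: successors {w0, w3}; Box not q there: w0:F, w3:F. ✗
w1: successors {w0, w1, w2, w3}; Box not q there: w0:F, w1:F, w2:F, w3:F. ✗
w2: successors {w0, w2, w3, w4}; Box not q there: w0:F, w2:F, w3:F, w4:F. ✗
w3: successors {w3}; Box not q there: w3:F. ✗
w4: successors {w2}; Box not q there: w2:F. ✗
Satisfying worlds: ∅.

0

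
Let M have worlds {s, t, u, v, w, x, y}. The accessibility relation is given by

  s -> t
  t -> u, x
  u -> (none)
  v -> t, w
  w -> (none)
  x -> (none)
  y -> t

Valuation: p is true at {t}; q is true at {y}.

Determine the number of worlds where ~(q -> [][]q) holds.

s: q -> [][]q is T. ✗
t: q -> [][]q is T. ✗
u: q -> [][]q is T. ✗
v: q -> [][]q is T. ✗
w: q -> [][]q is T. ✗
x: q -> [][]q is T. ✗
y: q -> [][]q is F. ✓
Satisfying worlds: {y}.

1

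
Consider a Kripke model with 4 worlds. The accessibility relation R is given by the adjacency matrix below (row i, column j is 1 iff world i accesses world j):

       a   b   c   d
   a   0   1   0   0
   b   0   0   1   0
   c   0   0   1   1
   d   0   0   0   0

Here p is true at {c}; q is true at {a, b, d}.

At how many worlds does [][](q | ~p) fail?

a: successors {b}; [](q | ~p) there: b:F. ✗
b: successors {c}; [](q | ~p) there: c:F. ✗
c: successors {c, d}; [](q | ~p) there: c:F, d:T. ✗
d: no successors, so [][](q | ~p) holds vacuously. ✓
Satisfying worlds: {d}.
So [][](q | ~p) fails at the other 3 worlds.

3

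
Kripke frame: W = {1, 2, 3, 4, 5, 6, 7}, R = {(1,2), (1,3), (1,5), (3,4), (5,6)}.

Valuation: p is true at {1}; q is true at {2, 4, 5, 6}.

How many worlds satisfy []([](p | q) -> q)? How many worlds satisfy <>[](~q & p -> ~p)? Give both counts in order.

For []([](p | q) -> q):
1: successors {2, 3, 5}; [](p | q) -> q there: 2:T, 3:F, 5:T. ✗
2: no successors, so []([](p | q) -> q) holds vacuously. ✓
3: successors {4}; [](p | q) -> q there: 4:T. ✓
4: no successors, so []([](p | q) -> q) holds vacuously. ✓
5: successors {6}; [](p | q) -> q there: 6:T. ✓
6: no successors, so []([](p | q) -> q) holds vacuously. ✓
7: no successors, so []([](p | q) -> q) holds vacuously. ✓
— 6 worlds.
For <>[](~q & p -> ~p):
1: successors {2, 3, 5}; [](~q & p -> ~p) there: 2:T, 3:T, 5:T. ✓
2: no successors, so <>[](~q & p -> ~p) fails. ✗
3: successors {4}; [](~q & p -> ~p) there: 4:T. ✓
4: no successors, so <>[](~q & p -> ~p) fails. ✗
5: successors {6}; [](~q & p -> ~p) there: 6:T. ✓
6: no successors, so <>[](~q & p -> ~p) fails. ✗
7: no successors, so <>[](~q & p -> ~p) fails. ✗
— 3 worlds.

6 and 3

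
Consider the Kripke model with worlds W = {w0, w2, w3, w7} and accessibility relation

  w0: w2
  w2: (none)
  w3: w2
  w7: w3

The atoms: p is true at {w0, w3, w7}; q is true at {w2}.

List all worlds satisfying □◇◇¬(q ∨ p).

{w2}

w0: successors {w2}; ◇◇¬(q ∨ p) there: w2:F. ✗
w2: no successors, so □◇◇¬(q ∨ p) holds vacuously. ✓
w3: successors {w2}; ◇◇¬(q ∨ p) there: w2:F. ✗
w7: successors {w3}; ◇◇¬(q ∨ p) there: w3:F. ✗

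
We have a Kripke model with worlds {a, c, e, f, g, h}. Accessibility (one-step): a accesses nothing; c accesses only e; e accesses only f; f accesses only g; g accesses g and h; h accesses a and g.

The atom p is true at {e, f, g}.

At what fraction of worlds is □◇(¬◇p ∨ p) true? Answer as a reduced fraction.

5/6

a: no successors, so □◇(¬◇p ∨ p) holds vacuously. ✓
c: successors {e}; ◇(¬◇p ∨ p) there: e:T. ✓
e: successors {f}; ◇(¬◇p ∨ p) there: f:T. ✓
f: successors {g}; ◇(¬◇p ∨ p) there: g:T. ✓
g: successors {g, h}; ◇(¬◇p ∨ p) there: g:T, h:T. ✓
h: successors {a, g}; ◇(¬◇p ∨ p) there: a:F, g:T. ✗
That's 5 of 6 worlds, so 5/6.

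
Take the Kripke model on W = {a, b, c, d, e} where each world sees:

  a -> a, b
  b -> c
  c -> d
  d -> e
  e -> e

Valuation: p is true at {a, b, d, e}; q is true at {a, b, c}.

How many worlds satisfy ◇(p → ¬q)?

4

a: successors {a, b}; p → ¬q there: a:F, b:F. ✗
b: successors {c}; p → ¬q there: c:T. ✓
c: successors {d}; p → ¬q there: d:T. ✓
d: successors {e}; p → ¬q there: e:T. ✓
e: successors {e}; p → ¬q there: e:T. ✓
Satisfying worlds: {b, c, d, e}.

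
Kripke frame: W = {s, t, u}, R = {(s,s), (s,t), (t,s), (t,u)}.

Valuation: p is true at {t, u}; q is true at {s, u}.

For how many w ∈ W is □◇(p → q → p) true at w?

s: successors {s, t}; ◇(p → q → p) there: s:T, t:T. ✓
t: successors {s, u}; ◇(p → q → p) there: s:T, u:F. ✗
u: no successors, so □◇(p → q → p) holds vacuously. ✓
Satisfying worlds: {s, u}.

2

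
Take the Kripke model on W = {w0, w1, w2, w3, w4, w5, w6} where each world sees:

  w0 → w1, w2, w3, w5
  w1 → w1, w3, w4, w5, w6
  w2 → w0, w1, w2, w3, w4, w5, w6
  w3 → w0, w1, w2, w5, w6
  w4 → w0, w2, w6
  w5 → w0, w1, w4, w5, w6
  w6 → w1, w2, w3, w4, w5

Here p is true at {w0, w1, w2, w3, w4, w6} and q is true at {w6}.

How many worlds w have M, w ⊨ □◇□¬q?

2

w0: successors {w1, w2, w3, w5}; ◇□¬q there: w1:T, w2:T, w3:T, w5:T. ✓
w1: successors {w1, w3, w4, w5, w6}; ◇□¬q there: w1:T, w3:T, w4:T, w5:T, w6:F. ✗
w2: successors {w0, w1, w2, w3, w4, w5, w6}; ◇□¬q there: w0:F, w1:T, w2:T, w3:T, w4:T, w5:T, w6:F. ✗
w3: successors {w0, w1, w2, w5, w6}; ◇□¬q there: w0:F, w1:T, w2:T, w5:T, w6:F. ✗
w4: successors {w0, w2, w6}; ◇□¬q there: w0:F, w2:T, w6:F. ✗
w5: successors {w0, w1, w4, w5, w6}; ◇□¬q there: w0:F, w1:T, w4:T, w5:T, w6:F. ✗
w6: successors {w1, w2, w3, w4, w5}; ◇□¬q there: w1:T, w2:T, w3:T, w4:T, w5:T. ✓
Satisfying worlds: {w0, w6}.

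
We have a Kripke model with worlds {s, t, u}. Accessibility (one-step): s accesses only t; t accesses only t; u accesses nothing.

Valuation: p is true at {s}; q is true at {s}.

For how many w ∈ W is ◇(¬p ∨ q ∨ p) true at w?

s: successors {t}; ¬p ∨ q ∨ p there: t:T. ✓
t: successors {t}; ¬p ∨ q ∨ p there: t:T. ✓
u: no successors, so ◇(¬p ∨ q ∨ p) fails. ✗
Satisfying worlds: {s, t}.

2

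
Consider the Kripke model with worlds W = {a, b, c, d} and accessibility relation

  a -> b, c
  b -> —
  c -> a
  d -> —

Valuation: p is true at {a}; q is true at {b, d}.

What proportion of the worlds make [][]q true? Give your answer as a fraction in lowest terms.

a: successors {b, c}; []q there: b:T, c:F. ✗
b: no successors, so [][]q holds vacuously. ✓
c: successors {a}; []q there: a:F. ✗
d: no successors, so [][]q holds vacuously. ✓
That's 2 of 4 worlds, so 2/4 = 1/2.

1/2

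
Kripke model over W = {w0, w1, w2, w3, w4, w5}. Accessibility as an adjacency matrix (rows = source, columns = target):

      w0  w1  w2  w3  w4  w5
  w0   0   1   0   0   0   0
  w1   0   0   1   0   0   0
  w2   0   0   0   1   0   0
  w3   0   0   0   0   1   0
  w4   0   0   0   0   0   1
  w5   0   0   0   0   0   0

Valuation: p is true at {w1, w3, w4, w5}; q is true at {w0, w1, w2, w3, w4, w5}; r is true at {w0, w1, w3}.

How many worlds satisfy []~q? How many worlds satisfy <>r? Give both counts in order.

1 and 2

For []~q:
w0: successors {w1}; ~q there: w1:F. ✗
w1: successors {w2}; ~q there: w2:F. ✗
w2: successors {w3}; ~q there: w3:F. ✗
w3: successors {w4}; ~q there: w4:F. ✗
w4: successors {w5}; ~q there: w5:F. ✗
w5: no successors, so []~q holds vacuously. ✓
— 1 world.
For <>r:
w0: successors {w1}; r there: w1:T. ✓
w1: successors {w2}; r there: w2:F. ✗
w2: successors {w3}; r there: w3:T. ✓
w3: successors {w4}; r there: w4:F. ✗
w4: successors {w5}; r there: w5:F. ✗
w5: no successors, so <>r fails. ✗
— 2 worlds.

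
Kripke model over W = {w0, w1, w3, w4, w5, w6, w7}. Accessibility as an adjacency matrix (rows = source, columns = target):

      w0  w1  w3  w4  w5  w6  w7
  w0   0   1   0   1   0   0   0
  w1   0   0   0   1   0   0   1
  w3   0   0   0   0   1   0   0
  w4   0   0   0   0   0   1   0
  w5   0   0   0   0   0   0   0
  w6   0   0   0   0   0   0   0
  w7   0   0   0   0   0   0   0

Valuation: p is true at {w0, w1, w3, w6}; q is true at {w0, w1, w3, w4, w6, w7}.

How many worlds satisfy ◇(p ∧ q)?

w0: successors {w1, w4}; p ∧ q there: w1:T, w4:F. ✓
w1: successors {w4, w7}; p ∧ q there: w4:F, w7:F. ✗
w3: successors {w5}; p ∧ q there: w5:F. ✗
w4: successors {w6}; p ∧ q there: w6:T. ✓
w5: no successors, so ◇(p ∧ q) fails. ✗
w6: no successors, so ◇(p ∧ q) fails. ✗
w7: no successors, so ◇(p ∧ q) fails. ✗
Satisfying worlds: {w0, w4}.

2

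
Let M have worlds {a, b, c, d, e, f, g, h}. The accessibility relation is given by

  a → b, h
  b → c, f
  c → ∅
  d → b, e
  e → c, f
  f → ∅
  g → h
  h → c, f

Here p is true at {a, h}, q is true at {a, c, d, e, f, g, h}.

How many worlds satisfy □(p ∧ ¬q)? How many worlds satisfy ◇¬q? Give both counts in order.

2 and 2

For □(p ∧ ¬q):
a: successors {b, h}; p ∧ ¬q there: b:F, h:F. ✗
b: successors {c, f}; p ∧ ¬q there: c:F, f:F. ✗
c: no successors, so □(p ∧ ¬q) holds vacuously. ✓
d: successors {b, e}; p ∧ ¬q there: b:F, e:F. ✗
e: successors {c, f}; p ∧ ¬q there: c:F, f:F. ✗
f: no successors, so □(p ∧ ¬q) holds vacuously. ✓
g: successors {h}; p ∧ ¬q there: h:F. ✗
h: successors {c, f}; p ∧ ¬q there: c:F, f:F. ✗
— 2 worlds.
For ◇¬q:
a: successors {b, h}; ¬q there: b:T, h:F. ✓
b: successors {c, f}; ¬q there: c:F, f:F. ✗
c: no successors, so ◇¬q fails. ✗
d: successors {b, e}; ¬q there: b:T, e:F. ✓
e: successors {c, f}; ¬q there: c:F, f:F. ✗
f: no successors, so ◇¬q fails. ✗
g: successors {h}; ¬q there: h:F. ✗
h: successors {c, f}; ¬q there: c:F, f:F. ✗
— 2 worlds.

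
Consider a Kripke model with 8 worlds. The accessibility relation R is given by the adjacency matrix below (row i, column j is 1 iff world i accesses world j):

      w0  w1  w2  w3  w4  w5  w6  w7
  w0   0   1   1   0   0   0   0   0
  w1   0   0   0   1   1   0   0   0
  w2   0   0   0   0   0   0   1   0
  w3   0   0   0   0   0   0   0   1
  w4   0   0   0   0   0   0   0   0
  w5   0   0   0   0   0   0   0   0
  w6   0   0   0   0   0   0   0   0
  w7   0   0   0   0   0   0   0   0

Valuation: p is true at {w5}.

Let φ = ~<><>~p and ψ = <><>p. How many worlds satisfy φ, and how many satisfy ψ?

For ~<><>~p:
w0: <><>~p is T. ✗
w1: <><>~p is T. ✗
w2: <><>~p is F. ✓
w3: <><>~p is F. ✓
w4: <><>~p is F. ✓
w5: <><>~p is F. ✓
w6: <><>~p is F. ✓
w7: <><>~p is F. ✓
— 6 worlds.
For <><>p:
w0: successors {w1, w2}; <>p there: w1:F, w2:F. ✗
w1: successors {w3, w4}; <>p there: w3:F, w4:F. ✗
w2: successors {w6}; <>p there: w6:F. ✗
w3: successors {w7}; <>p there: w7:F. ✗
w4: no successors, so <><>p fails. ✗
w5: no successors, so <><>p fails. ✗
w6: no successors, so <><>p fails. ✗
w7: no successors, so <><>p fails. ✗
— 0 worlds.

6 and 0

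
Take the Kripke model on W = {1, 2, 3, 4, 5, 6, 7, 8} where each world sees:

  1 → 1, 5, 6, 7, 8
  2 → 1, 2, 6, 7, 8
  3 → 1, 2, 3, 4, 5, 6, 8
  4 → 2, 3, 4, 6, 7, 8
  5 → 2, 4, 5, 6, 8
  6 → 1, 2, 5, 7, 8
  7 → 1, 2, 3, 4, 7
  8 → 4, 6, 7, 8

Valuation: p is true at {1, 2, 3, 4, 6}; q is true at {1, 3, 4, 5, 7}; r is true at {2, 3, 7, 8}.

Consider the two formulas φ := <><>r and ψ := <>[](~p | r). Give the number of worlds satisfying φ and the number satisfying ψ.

8 and 0

For <><>r:
1: successors {1, 5, 6, 7, 8}; <>r there: 1:T, 5:T, 6:T, 7:T, 8:T. ✓
2: successors {1, 2, 6, 7, 8}; <>r there: 1:T, 2:T, 6:T, 7:T, 8:T. ✓
3: successors {1, 2, 3, 4, 5, 6, 8}; <>r there: 1:T, 2:T, 3:T, 4:T, 5:T, 6:T, 8:T. ✓
4: successors {2, 3, 4, 6, 7, 8}; <>r there: 2:T, 3:T, 4:T, 6:T, 7:T, 8:T. ✓
5: successors {2, 4, 5, 6, 8}; <>r there: 2:T, 4:T, 5:T, 6:T, 8:T. ✓
6: successors {1, 2, 5, 7, 8}; <>r there: 1:T, 2:T, 5:T, 7:T, 8:T. ✓
7: successors {1, 2, 3, 4, 7}; <>r there: 1:T, 2:T, 3:T, 4:T, 7:T. ✓
8: successors {4, 6, 7, 8}; <>r there: 4:T, 6:T, 7:T, 8:T. ✓
— 8 worlds.
For <>[](~p | r):
1: successors {1, 5, 6, 7, 8}; [](~p | r) there: 1:F, 5:F, 6:F, 7:F, 8:F. ✗
2: successors {1, 2, 6, 7, 8}; [](~p | r) there: 1:F, 2:F, 6:F, 7:F, 8:F. ✗
3: successors {1, 2, 3, 4, 5, 6, 8}; [](~p | r) there: 1:F, 2:F, 3:F, 4:F, 5:F, 6:F, 8:F. ✗
4: successors {2, 3, 4, 6, 7, 8}; [](~p | r) there: 2:F, 3:F, 4:F, 6:F, 7:F, 8:F. ✗
5: successors {2, 4, 5, 6, 8}; [](~p | r) there: 2:F, 4:F, 5:F, 6:F, 8:F. ✗
6: successors {1, 2, 5, 7, 8}; [](~p | r) there: 1:F, 2:F, 5:F, 7:F, 8:F. ✗
7: successors {1, 2, 3, 4, 7}; [](~p | r) there: 1:F, 2:F, 3:F, 4:F, 7:F. ✗
8: successors {4, 6, 7, 8}; [](~p | r) there: 4:F, 6:F, 7:F, 8:F. ✗
— 0 worlds.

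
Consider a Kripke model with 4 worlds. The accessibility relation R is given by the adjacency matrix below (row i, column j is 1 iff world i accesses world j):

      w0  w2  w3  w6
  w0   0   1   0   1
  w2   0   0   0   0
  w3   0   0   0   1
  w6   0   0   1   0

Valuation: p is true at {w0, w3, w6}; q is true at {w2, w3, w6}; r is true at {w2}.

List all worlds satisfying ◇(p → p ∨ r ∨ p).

{w0, w3, w6}

w0: successors {w2, w6}; p → p ∨ r ∨ p there: w2:T, w6:T. ✓
w2: no successors, so ◇(p → p ∨ r ∨ p) fails. ✗
w3: successors {w6}; p → p ∨ r ∨ p there: w6:T. ✓
w6: successors {w3}; p → p ∨ r ∨ p there: w3:T. ✓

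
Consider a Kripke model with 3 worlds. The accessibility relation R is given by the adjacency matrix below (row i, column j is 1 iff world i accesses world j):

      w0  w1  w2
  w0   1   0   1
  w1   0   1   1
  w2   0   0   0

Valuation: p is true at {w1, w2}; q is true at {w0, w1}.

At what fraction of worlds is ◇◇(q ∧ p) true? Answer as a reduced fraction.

w0: successors {w0, w2}; ◇(q ∧ p) there: w0:F, w2:F. ✗
w1: successors {w1, w2}; ◇(q ∧ p) there: w1:T, w2:F. ✓
w2: no successors, so ◇◇(q ∧ p) fails. ✗
That's 1 of 3 worlds, so 1/3.

1/3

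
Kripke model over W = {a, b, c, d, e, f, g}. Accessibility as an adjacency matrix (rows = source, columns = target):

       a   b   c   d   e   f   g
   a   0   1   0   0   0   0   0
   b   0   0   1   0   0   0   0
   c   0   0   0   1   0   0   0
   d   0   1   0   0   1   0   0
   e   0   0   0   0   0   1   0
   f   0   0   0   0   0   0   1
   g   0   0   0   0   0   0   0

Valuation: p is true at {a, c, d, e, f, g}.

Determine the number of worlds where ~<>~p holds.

5

a: <>~p is T. ✗
b: <>~p is F. ✓
c: <>~p is F. ✓
d: <>~p is T. ✗
e: <>~p is F. ✓
f: <>~p is F. ✓
g: <>~p is F. ✓
Satisfying worlds: {b, c, e, f, g}.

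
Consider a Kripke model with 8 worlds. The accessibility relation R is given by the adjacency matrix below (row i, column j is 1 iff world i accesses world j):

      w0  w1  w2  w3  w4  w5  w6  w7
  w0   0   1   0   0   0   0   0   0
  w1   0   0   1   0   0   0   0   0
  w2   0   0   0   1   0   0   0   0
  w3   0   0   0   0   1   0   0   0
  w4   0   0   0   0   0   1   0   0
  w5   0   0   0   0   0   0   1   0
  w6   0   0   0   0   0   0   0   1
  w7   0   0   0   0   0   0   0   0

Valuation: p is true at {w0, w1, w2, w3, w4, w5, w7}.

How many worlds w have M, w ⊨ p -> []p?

w0: p is T, []p is T. ✓
w1: p is T, []p is T. ✓
w2: p is T, []p is T. ✓
w3: p is T, []p is T. ✓
w4: p is T, []p is T. ✓
w5: p is T, []p is F. ✗
w6: p is F, []p is T. ✓
w7: p is T, []p is T. ✓
Satisfying worlds: {w0, w1, w2, w3, w4, w6, w7}.

7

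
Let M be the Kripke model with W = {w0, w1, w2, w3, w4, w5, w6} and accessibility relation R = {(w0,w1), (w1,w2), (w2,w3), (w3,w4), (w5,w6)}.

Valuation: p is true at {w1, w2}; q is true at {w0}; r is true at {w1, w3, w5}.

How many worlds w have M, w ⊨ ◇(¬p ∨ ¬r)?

w0: successors {w1}; ¬p ∨ ¬r there: w1:F. ✗
w1: successors {w2}; ¬p ∨ ¬r there: w2:T. ✓
w2: successors {w3}; ¬p ∨ ¬r there: w3:T. ✓
w3: successors {w4}; ¬p ∨ ¬r there: w4:T. ✓
w4: no successors, so ◇(¬p ∨ ¬r) fails. ✗
w5: successors {w6}; ¬p ∨ ¬r there: w6:T. ✓
w6: no successors, so ◇(¬p ∨ ¬r) fails. ✗
Satisfying worlds: {w1, w2, w3, w5}.

4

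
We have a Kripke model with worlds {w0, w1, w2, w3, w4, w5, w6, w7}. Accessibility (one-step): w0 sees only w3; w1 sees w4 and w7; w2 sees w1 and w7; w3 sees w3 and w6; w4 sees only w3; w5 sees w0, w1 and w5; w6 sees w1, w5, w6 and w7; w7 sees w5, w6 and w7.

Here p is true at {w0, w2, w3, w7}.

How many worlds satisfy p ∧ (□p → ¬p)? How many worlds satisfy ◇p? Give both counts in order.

3 and 8

For p ∧ (□p → ¬p):
w0: p is T, □p → ¬p is F. ✗
w1: p is F, □p → ¬p is T. ✗
w2: p is T, □p → ¬p is T. ✓
w3: p is T, □p → ¬p is T. ✓
w4: p is F, □p → ¬p is T. ✗
w5: p is F, □p → ¬p is T. ✗
w6: p is F, □p → ¬p is T. ✗
w7: p is T, □p → ¬p is T. ✓
— 3 worlds.
For ◇p:
w0: successors {w3}; p there: w3:T. ✓
w1: successors {w4, w7}; p there: w4:F, w7:T. ✓
w2: successors {w1, w7}; p there: w1:F, w7:T. ✓
w3: successors {w3, w6}; p there: w3:T, w6:F. ✓
w4: successors {w3}; p there: w3:T. ✓
w5: successors {w0, w1, w5}; p there: w0:T, w1:F, w5:F. ✓
w6: successors {w1, w5, w6, w7}; p there: w1:F, w5:F, w6:F, w7:T. ✓
w7: successors {w5, w6, w7}; p there: w5:F, w6:F, w7:T. ✓
— 8 worlds.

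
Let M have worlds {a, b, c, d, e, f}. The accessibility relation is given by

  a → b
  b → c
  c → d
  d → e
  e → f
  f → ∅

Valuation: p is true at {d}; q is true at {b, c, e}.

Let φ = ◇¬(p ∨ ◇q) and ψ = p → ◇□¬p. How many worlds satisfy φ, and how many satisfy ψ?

For ◇¬(p ∨ ◇q):
a: successors {b}; ¬(p ∨ ◇q) there: b:F. ✗
b: successors {c}; ¬(p ∨ ◇q) there: c:T. ✓
c: successors {d}; ¬(p ∨ ◇q) there: d:F. ✗
d: successors {e}; ¬(p ∨ ◇q) there: e:T. ✓
e: successors {f}; ¬(p ∨ ◇q) there: f:T. ✓
f: no successors, so ◇¬(p ∨ ◇q) fails. ✗
— 3 worlds.
For p → ◇□¬p:
a: p is F, ◇□¬p is T. ✓
b: p is F, ◇□¬p is F. ✓
c: p is F, ◇□¬p is T. ✓
d: p is T, ◇□¬p is T. ✓
e: p is F, ◇□¬p is T. ✓
f: p is F, ◇□¬p is F. ✓
— 6 worlds.

3 and 6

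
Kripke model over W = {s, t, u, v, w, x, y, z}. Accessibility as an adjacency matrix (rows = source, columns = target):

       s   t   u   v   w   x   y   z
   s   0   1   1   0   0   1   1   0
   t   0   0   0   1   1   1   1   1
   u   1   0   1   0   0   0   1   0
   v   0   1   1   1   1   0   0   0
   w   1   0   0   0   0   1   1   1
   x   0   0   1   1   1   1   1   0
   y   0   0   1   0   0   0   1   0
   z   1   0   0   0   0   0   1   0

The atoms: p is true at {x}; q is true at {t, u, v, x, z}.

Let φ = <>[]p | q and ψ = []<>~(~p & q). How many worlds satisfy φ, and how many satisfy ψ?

5 and 8

For <>[]p | q:
s: <>[]p is F, q is F. ✗
t: <>[]p is F, q is T. ✓
u: <>[]p is F, q is T. ✓
v: <>[]p is F, q is T. ✓
w: <>[]p is F, q is F. ✗
x: <>[]p is F, q is T. ✓
y: <>[]p is F, q is F. ✗
z: <>[]p is F, q is T. ✓
— 5 worlds.
For []<>~(~p & q):
s: successors {t, u, x, y}; <>~(~p & q) there: t:T, u:T, x:T, y:T. ✓
t: successors {v, w, x, y, z}; <>~(~p & q) there: v:T, w:T, x:T, y:T, z:T. ✓
u: successors {s, u, y}; <>~(~p & q) there: s:T, u:T, y:T. ✓
v: successors {t, u, v, w}; <>~(~p & q) there: t:T, u:T, v:T, w:T. ✓
w: successors {s, x, y, z}; <>~(~p & q) there: s:T, x:T, y:T, z:T. ✓
x: successors {u, v, w, x, y}; <>~(~p & q) there: u:T, v:T, w:T, x:T, y:T. ✓
y: successors {u, y}; <>~(~p & q) there: u:T, y:T. ✓
z: successors {s, y}; <>~(~p & q) there: s:T, y:T. ✓
— 8 worlds.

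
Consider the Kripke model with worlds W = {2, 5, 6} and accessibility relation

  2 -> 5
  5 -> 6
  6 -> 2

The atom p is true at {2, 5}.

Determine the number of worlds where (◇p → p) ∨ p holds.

2

2: ◇p → p is T, p is T. ✓
5: ◇p → p is T, p is T. ✓
6: ◇p → p is F, p is F. ✗
Satisfying worlds: {2, 5}.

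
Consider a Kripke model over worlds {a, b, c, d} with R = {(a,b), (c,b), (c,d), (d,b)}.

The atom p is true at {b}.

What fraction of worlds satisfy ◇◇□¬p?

1/4

a: successors {b}; ◇□¬p there: b:F. ✗
b: no successors, so ◇◇□¬p fails. ✗
c: successors {b, d}; ◇□¬p there: b:F, d:T. ✓
d: successors {b}; ◇□¬p there: b:F. ✗
That's 1 of 4 worlds, so 1/4.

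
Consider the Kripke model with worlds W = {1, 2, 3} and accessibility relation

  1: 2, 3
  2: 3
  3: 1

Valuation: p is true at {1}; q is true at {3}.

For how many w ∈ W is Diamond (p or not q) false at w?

1: successors {2, 3}; p or not q there: 2:T, 3:F. ✓
2: successors {3}; p or not q there: 3:F. ✗
3: successors {1}; p or not q there: 1:T. ✓
Satisfying worlds: {1, 3}.
So Diamond (p or not q) fails at the other 1 world.

1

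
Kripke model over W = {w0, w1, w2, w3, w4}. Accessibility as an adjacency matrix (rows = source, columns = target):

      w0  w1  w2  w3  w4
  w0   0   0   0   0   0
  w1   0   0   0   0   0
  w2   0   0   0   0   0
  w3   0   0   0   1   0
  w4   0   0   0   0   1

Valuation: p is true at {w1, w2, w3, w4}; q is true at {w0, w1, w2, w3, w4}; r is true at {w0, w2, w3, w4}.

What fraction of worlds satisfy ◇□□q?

2/5

w0: no successors, so ◇□□q fails. ✗
w1: no successors, so ◇□□q fails. ✗
w2: no successors, so ◇□□q fails. ✗
w3: successors {w3}; □□q there: w3:T. ✓
w4: successors {w4}; □□q there: w4:T. ✓
That's 2 of 5 worlds, so 2/5.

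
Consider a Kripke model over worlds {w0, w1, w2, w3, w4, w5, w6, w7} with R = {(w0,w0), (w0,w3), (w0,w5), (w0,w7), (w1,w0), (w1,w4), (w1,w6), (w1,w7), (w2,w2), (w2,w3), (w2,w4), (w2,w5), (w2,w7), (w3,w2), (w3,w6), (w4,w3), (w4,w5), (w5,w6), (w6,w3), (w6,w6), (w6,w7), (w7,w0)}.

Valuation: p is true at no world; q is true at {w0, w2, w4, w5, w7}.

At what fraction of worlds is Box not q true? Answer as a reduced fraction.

w0: successors {w0, w3, w5, w7}; not q there: w0:F, w3:T, w5:F, w7:F. ✗
w1: successors {w0, w4, w6, w7}; not q there: w0:F, w4:F, w6:T, w7:F. ✗
w2: successors {w2, w3, w4, w5, w7}; not q there: w2:F, w3:T, w4:F, w5:F, w7:F. ✗
w3: successors {w2, w6}; not q there: w2:F, w6:T. ✗
w4: successors {w3, w5}; not q there: w3:T, w5:F. ✗
w5: successors {w6}; not q there: w6:T. ✓
w6: successors {w3, w6, w7}; not q there: w3:T, w6:T, w7:F. ✗
w7: successors {w0}; not q there: w0:F. ✗
That's 1 of 8 worlds, so 1/8.

1/8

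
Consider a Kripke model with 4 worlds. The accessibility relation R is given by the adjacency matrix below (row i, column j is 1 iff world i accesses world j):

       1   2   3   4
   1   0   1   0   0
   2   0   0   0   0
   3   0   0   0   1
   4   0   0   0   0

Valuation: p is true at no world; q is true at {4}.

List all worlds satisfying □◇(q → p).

{2, 4}

1: successors {2}; ◇(q → p) there: 2:F. ✗
2: no successors, so □◇(q → p) holds vacuously. ✓
3: successors {4}; ◇(q → p) there: 4:F. ✗
4: no successors, so □◇(q → p) holds vacuously. ✓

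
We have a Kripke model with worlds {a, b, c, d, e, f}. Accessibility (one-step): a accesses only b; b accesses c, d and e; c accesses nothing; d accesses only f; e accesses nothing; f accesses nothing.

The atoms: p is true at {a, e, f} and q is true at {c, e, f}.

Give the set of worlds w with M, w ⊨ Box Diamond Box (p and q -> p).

{a, c, e, f}

a: successors {b}; Diamond Box (p and q -> p) there: b:T. ✓
b: successors {c, d, e}; Diamond Box (p and q -> p) there: c:F, d:T, e:F. ✗
c: no successors, so Box Diamond Box (p and q -> p) holds vacuously. ✓
d: successors {f}; Diamond Box (p and q -> p) there: f:F. ✗
e: no successors, so Box Diamond Box (p and q -> p) holds vacuously. ✓
f: no successors, so Box Diamond Box (p and q -> p) holds vacuously. ✓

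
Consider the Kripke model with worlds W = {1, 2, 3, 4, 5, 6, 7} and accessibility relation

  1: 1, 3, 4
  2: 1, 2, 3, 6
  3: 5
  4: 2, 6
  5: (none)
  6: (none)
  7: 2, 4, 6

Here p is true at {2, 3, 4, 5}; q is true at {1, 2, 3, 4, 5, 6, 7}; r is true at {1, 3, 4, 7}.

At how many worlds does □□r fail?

4

1: successors {1, 3, 4}; □r there: 1:T, 3:F, 4:F. ✗
2: successors {1, 2, 3, 6}; □r there: 1:T, 2:F, 3:F, 6:T. ✗
3: successors {5}; □r there: 5:T. ✓
4: successors {2, 6}; □r there: 2:F, 6:T. ✗
5: no successors, so □□r holds vacuously. ✓
6: no successors, so □□r holds vacuously. ✓
7: successors {2, 4, 6}; □r there: 2:F, 4:F, 6:T. ✗
Satisfying worlds: {3, 5, 6}.
So □□r fails at the other 4 worlds.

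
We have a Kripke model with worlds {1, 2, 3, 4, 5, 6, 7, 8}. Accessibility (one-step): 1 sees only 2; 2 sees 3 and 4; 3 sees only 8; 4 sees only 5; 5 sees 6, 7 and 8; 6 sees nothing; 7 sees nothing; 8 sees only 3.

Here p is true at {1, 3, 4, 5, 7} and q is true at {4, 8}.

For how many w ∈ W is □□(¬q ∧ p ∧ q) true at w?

1: successors {2}; □(¬q ∧ p ∧ q) there: 2:F. ✗
2: successors {3, 4}; □(¬q ∧ p ∧ q) there: 3:F, 4:F. ✗
3: successors {8}; □(¬q ∧ p ∧ q) there: 8:F. ✗
4: successors {5}; □(¬q ∧ p ∧ q) there: 5:F. ✗
5: successors {6, 7, 8}; □(¬q ∧ p ∧ q) there: 6:T, 7:T, 8:F. ✗
6: no successors, so □□(¬q ∧ p ∧ q) holds vacuously. ✓
7: no successors, so □□(¬q ∧ p ∧ q) holds vacuously. ✓
8: successors {3}; □(¬q ∧ p ∧ q) there: 3:F. ✗
Satisfying worlds: {6, 7}.

2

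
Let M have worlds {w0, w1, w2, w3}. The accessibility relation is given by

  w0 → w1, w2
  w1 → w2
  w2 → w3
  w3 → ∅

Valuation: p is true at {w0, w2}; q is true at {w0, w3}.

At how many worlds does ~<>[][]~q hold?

w0: <>[][]~q is T. ✗
w1: <>[][]~q is T. ✗
w2: <>[][]~q is T. ✗
w3: <>[][]~q is F. ✓
Satisfying worlds: {w3}.

1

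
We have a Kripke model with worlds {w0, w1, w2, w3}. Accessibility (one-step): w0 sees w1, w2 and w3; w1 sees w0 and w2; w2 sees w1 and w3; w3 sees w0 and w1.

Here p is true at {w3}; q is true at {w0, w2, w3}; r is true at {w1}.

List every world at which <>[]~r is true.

{w0, w2, w3}

w0: successors {w1, w2, w3}; []~r there: w1:T, w2:F, w3:F. ✓
w1: successors {w0, w2}; []~r there: w0:F, w2:F. ✗
w2: successors {w1, w3}; []~r there: w1:T, w3:F. ✓
w3: successors {w0, w1}; []~r there: w0:F, w1:T. ✓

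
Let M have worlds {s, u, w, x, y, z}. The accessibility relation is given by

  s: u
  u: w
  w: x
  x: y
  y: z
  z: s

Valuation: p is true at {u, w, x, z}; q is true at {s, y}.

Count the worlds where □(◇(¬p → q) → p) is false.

s: successors {u}; ◇(¬p → q) → p there: u:T. ✓
u: successors {w}; ◇(¬p → q) → p there: w:T. ✓
w: successors {x}; ◇(¬p → q) → p there: x:T. ✓
x: successors {y}; ◇(¬p → q) → p there: y:F. ✗
y: successors {z}; ◇(¬p → q) → p there: z:T. ✓
z: successors {s}; ◇(¬p → q) → p there: s:F. ✗
Satisfying worlds: {s, u, w, y}.
So □(◇(¬p → q) → p) fails at the other 2 worlds.

2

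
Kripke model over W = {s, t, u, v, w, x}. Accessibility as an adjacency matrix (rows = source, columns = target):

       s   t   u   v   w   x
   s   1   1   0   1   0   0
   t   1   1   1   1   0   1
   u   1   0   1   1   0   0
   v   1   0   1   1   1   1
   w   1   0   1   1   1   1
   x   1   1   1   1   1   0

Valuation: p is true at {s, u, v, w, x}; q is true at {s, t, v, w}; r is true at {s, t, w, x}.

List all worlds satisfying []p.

{u, v, w}

s: successors {s, t, v}; p there: s:T, t:F, v:T. ✗
t: successors {s, t, u, v, x}; p there: s:T, t:F, u:T, v:T, x:T. ✗
u: successors {s, u, v}; p there: s:T, u:T, v:T. ✓
v: successors {s, u, v, w, x}; p there: s:T, u:T, v:T, w:T, x:T. ✓
w: successors {s, u, v, w, x}; p there: s:T, u:T, v:T, w:T, x:T. ✓
x: successors {s, t, u, v, w}; p there: s:T, t:F, u:T, v:T, w:T. ✗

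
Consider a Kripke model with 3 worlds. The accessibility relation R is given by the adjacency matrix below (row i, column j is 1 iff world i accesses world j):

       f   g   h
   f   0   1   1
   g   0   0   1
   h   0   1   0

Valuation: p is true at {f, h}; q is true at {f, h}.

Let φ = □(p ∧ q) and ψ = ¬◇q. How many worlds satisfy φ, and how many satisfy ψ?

1 and 1

For □(p ∧ q):
f: successors {g, h}; p ∧ q there: g:F, h:T. ✗
g: successors {h}; p ∧ q there: h:T. ✓
h: successors {g}; p ∧ q there: g:F. ✗
— 1 world.
For ¬◇q:
f: ◇q is T. ✗
g: ◇q is T. ✗
h: ◇q is F. ✓
— 1 world.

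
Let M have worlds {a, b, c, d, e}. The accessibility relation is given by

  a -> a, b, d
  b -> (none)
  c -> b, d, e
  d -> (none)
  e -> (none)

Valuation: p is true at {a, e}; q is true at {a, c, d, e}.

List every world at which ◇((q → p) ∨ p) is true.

a: successors {a, b, d}; (q → p) ∨ p there: a:T, b:T, d:F. ✓
b: no successors, so ◇((q → p) ∨ p) fails. ✗
c: successors {b, d, e}; (q → p) ∨ p there: b:T, d:F, e:T. ✓
d: no successors, so ◇((q → p) ∨ p) fails. ✗
e: no successors, so ◇((q → p) ∨ p) fails. ✗

{a, c}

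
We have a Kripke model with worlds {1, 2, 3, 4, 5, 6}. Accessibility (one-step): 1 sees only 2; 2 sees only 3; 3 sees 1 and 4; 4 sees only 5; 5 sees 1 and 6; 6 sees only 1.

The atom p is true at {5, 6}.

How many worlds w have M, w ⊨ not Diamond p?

4

1: Diamond p is F. ✓
2: Diamond p is F. ✓
3: Diamond p is F. ✓
4: Diamond p is T. ✗
5: Diamond p is T. ✗
6: Diamond p is F. ✓
Satisfying worlds: {1, 2, 3, 6}.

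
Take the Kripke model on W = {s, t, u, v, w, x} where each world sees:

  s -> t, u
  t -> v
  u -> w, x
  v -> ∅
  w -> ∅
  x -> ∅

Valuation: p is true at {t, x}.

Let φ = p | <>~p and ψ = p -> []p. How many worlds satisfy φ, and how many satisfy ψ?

4 and 5

For p | <>~p:
s: p is F, <>~p is T. ✓
t: p is T, <>~p is T. ✓
u: p is F, <>~p is T. ✓
v: p is F, <>~p is F. ✗
w: p is F, <>~p is F. ✗
x: p is T, <>~p is F. ✓
— 4 worlds.
For p -> []p:
s: p is F, []p is F. ✓
t: p is T, []p is F. ✗
u: p is F, []p is F. ✓
v: p is F, []p is T. ✓
w: p is F, []p is T. ✓
x: p is T, []p is T. ✓
— 5 worlds.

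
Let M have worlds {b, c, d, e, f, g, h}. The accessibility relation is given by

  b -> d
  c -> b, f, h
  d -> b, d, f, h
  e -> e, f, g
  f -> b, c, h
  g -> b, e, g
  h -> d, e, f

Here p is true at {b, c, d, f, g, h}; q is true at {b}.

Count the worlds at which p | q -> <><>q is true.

b: p | q is T, <><>q is T. ✓
c: p | q is T, <><>q is T. ✓
d: p | q is T, <><>q is T. ✓
e: p | q is F, <><>q is T. ✓
f: p | q is T, <><>q is T. ✓
g: p | q is T, <><>q is T. ✓
h: p | q is T, <><>q is T. ✓
Satisfying worlds: {b, c, d, e, f, g, h}.

7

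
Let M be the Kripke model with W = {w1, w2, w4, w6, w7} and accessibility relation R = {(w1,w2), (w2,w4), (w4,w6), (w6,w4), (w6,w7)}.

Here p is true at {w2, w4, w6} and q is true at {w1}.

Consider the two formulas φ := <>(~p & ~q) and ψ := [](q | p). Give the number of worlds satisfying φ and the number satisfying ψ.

1 and 4

For <>(~p & ~q):
w1: successors {w2}; ~p & ~q there: w2:F. ✗
w2: successors {w4}; ~p & ~q there: w4:F. ✗
w4: successors {w6}; ~p & ~q there: w6:F. ✗
w6: successors {w4, w7}; ~p & ~q there: w4:F, w7:T. ✓
w7: no successors, so <>(~p & ~q) fails. ✗
— 1 world.
For [](q | p):
w1: successors {w2}; q | p there: w2:T. ✓
w2: successors {w4}; q | p there: w4:T. ✓
w4: successors {w6}; q | p there: w6:T. ✓
w6: successors {w4, w7}; q | p there: w4:T, w7:F. ✗
w7: no successors, so [](q | p) holds vacuously. ✓
— 4 worlds.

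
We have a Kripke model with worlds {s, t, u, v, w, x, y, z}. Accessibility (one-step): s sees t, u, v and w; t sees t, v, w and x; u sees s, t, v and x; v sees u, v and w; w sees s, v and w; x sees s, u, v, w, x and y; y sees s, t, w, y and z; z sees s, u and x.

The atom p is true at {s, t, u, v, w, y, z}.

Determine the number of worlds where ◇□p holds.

s: successors {t, u, v, w}; □p there: t:F, u:F, v:T, w:T. ✓
t: successors {t, v, w, x}; □p there: t:F, v:T, w:T, x:F. ✓
u: successors {s, t, v, x}; □p there: s:T, t:F, v:T, x:F. ✓
v: successors {u, v, w}; □p there: u:F, v:T, w:T. ✓
w: successors {s, v, w}; □p there: s:T, v:T, w:T. ✓
x: successors {s, u, v, w, x, y}; □p there: s:T, u:F, v:T, w:T, x:F, y:T. ✓
y: successors {s, t, w, y, z}; □p there: s:T, t:F, w:T, y:T, z:F. ✓
z: successors {s, u, x}; □p there: s:T, u:F, x:F. ✓
Satisfying worlds: {s, t, u, v, w, x, y, z}.

8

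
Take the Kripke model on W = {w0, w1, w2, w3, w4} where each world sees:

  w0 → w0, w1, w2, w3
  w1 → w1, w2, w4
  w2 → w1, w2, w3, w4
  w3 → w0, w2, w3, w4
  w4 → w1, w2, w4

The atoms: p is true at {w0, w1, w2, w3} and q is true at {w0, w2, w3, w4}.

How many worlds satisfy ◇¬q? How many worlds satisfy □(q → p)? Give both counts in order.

For ◇¬q:
w0: successors {w0, w1, w2, w3}; ¬q there: w0:F, w1:T, w2:F, w3:F. ✓
w1: successors {w1, w2, w4}; ¬q there: w1:T, w2:F, w4:F. ✓
w2: successors {w1, w2, w3, w4}; ¬q there: w1:T, w2:F, w3:F, w4:F. ✓
w3: successors {w0, w2, w3, w4}; ¬q there: w0:F, w2:F, w3:F, w4:F. ✗
w4: successors {w1, w2, w4}; ¬q there: w1:T, w2:F, w4:F. ✓
— 4 worlds.
For □(q → p):
w0: successors {w0, w1, w2, w3}; q → p there: w0:T, w1:T, w2:T, w3:T. ✓
w1: successors {w1, w2, w4}; q → p there: w1:T, w2:T, w4:F. ✗
w2: successors {w1, w2, w3, w4}; q → p there: w1:T, w2:T, w3:T, w4:F. ✗
w3: successors {w0, w2, w3, w4}; q → p there: w0:T, w2:T, w3:T, w4:F. ✗
w4: successors {w1, w2, w4}; q → p there: w1:T, w2:T, w4:F. ✗
— 1 world.

4 and 1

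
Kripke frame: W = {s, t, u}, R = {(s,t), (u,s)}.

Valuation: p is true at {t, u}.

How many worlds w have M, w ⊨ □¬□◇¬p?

2

s: successors {t}; ¬□◇¬p there: t:F. ✗
t: no successors, so □¬□◇¬p holds vacuously. ✓
u: successors {s}; ¬□◇¬p there: s:T. ✓
Satisfying worlds: {t, u}.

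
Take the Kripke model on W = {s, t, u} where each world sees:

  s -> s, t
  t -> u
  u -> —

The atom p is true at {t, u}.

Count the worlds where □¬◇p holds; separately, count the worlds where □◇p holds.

2 and 2

For □¬◇p:
s: successors {s, t}; ¬◇p there: s:F, t:F. ✗
t: successors {u}; ¬◇p there: u:T. ✓
u: no successors, so □¬◇p holds vacuously. ✓
— 2 worlds.
For □◇p:
s: successors {s, t}; ◇p there: s:T, t:T. ✓
t: successors {u}; ◇p there: u:F. ✗
u: no successors, so □◇p holds vacuously. ✓
— 2 worlds.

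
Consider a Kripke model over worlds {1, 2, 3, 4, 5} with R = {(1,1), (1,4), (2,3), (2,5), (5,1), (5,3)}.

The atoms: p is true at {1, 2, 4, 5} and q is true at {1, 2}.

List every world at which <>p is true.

1: successors {1, 4}; p there: 1:T, 4:T. ✓
2: successors {3, 5}; p there: 3:F, 5:T. ✓
3: no successors, so <>p fails. ✗
4: no successors, so <>p fails. ✗
5: successors {1, 3}; p there: 1:T, 3:F. ✓

{1, 2, 5}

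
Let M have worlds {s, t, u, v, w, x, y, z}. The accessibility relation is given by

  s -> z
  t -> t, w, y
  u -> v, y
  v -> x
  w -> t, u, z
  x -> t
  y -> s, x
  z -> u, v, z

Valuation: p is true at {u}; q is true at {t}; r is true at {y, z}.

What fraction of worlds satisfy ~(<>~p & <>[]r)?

7/8

s: <>~p & <>[]r is F. ✓
t: <>~p & <>[]r is F. ✓
u: <>~p & <>[]r is F. ✓
v: <>~p & <>[]r is F. ✓
w: <>~p & <>[]r is F. ✓
x: <>~p & <>[]r is F. ✓
y: <>~p & <>[]r is T. ✗
z: <>~p & <>[]r is F. ✓
That's 7 of 8 worlds, so 7/8.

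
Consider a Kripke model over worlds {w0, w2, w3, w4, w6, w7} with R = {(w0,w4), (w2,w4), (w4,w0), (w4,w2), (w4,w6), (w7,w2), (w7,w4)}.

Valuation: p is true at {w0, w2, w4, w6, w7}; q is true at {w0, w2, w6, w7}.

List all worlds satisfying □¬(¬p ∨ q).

w0: successors {w4}; ¬(¬p ∨ q) there: w4:T. ✓
w2: successors {w4}; ¬(¬p ∨ q) there: w4:T. ✓
w3: no successors, so □¬(¬p ∨ q) holds vacuously. ✓
w4: successors {w0, w2, w6}; ¬(¬p ∨ q) there: w0:F, w2:F, w6:F. ✗
w6: no successors, so □¬(¬p ∨ q) holds vacuously. ✓
w7: successors {w2, w4}; ¬(¬p ∨ q) there: w2:F, w4:T. ✗

{w0, w2, w3, w6}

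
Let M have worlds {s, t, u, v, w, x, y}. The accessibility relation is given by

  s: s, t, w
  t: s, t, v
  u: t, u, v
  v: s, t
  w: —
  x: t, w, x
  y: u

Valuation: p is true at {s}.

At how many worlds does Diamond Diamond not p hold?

6

s: successors {s, t, w}; Diamond not p there: s:T, t:T, w:F. ✓
t: successors {s, t, v}; Diamond not p there: s:T, t:T, v:T. ✓
u: successors {t, u, v}; Diamond not p there: t:T, u:T, v:T. ✓
v: successors {s, t}; Diamond not p there: s:T, t:T. ✓
w: no successors, so Diamond Diamond not p fails. ✗
x: successors {t, w, x}; Diamond not p there: t:T, w:F, x:T. ✓
y: successors {u}; Diamond not p there: u:T. ✓
Satisfying worlds: {s, t, u, v, x, y}.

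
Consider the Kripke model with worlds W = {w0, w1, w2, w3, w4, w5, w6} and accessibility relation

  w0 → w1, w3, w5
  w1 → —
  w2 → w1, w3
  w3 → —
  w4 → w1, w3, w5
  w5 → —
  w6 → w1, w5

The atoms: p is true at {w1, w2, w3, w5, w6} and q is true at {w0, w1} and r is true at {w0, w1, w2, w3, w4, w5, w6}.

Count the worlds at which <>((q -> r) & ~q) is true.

4

w0: successors {w1, w3, w5}; (q -> r) & ~q there: w1:F, w3:T, w5:T. ✓
w1: no successors, so <>((q -> r) & ~q) fails. ✗
w2: successors {w1, w3}; (q -> r) & ~q there: w1:F, w3:T. ✓
w3: no successors, so <>((q -> r) & ~q) fails. ✗
w4: successors {w1, w3, w5}; (q -> r) & ~q there: w1:F, w3:T, w5:T. ✓
w5: no successors, so <>((q -> r) & ~q) fails. ✗
w6: successors {w1, w5}; (q -> r) & ~q there: w1:F, w5:T. ✓
Satisfying worlds: {w0, w2, w4, w6}.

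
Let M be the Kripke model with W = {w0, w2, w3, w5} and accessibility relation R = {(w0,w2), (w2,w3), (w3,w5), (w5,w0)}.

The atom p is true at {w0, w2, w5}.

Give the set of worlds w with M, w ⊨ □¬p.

w0: successors {w2}; ¬p there: w2:F. ✗
w2: successors {w3}; ¬p there: w3:T. ✓
w3: successors {w5}; ¬p there: w5:F. ✗
w5: successors {w0}; ¬p there: w0:F. ✗

{w2}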